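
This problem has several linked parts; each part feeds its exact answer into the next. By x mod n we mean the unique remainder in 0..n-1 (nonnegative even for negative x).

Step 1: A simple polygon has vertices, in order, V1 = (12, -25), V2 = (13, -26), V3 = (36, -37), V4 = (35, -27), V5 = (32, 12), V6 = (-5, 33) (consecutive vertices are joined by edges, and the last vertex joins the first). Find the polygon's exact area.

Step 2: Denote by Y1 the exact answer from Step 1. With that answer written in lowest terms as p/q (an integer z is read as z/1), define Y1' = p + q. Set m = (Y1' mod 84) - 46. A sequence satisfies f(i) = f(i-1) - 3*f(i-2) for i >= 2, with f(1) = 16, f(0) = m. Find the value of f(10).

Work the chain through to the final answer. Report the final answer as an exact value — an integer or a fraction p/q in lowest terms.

Step 1: cross terms: (12*-26 - 13*-25)=13, (13*-37 - 36*-26)=455, (36*-27 - 35*-37)=323, (35*12 - 32*-27)=1284, (32*33 - -5*12)=1116, (-5*-25 - 12*33)=-271; twice the area = |2920| = 2920; area = 1460; answer 1460
Step 2: Y1 = 1460; threaded value p + q = 1461; m = -13; f(2) = 1*(16) - 3*(-13) = 55; iterating: f(2)=55, f(3)=7, f(4)=-158, f(5)=-179, f(6)=295, f(7)=832, f(8)=-53, f(9)=-2549, f(10)=-2390; answer -2390

-2390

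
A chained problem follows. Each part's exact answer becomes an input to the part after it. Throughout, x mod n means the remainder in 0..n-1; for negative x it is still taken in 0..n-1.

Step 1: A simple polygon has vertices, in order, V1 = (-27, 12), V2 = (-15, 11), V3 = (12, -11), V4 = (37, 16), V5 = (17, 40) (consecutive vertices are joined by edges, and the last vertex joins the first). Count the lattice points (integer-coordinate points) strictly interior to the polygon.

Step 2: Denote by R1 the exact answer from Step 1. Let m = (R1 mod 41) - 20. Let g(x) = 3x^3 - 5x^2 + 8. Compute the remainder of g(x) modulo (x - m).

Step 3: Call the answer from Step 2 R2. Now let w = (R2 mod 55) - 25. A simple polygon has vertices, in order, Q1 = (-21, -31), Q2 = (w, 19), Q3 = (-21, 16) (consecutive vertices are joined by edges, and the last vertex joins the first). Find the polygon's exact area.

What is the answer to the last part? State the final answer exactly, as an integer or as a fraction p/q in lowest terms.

Step 1: cross terms: (-27*11 - -15*12)=-117, (-15*-11 - 12*11)=33, (12*16 - 37*-11)=599, (37*40 - 17*16)=1208, (17*12 - -27*40)=1284; twice the area = |3007| = 3007; area = 3007/2; boundary points = 1 + 1 + 1 + 4 + 4 = 11; strictly interior points = area - boundary/2 + 1 = 1499; answer 1499
Step 2: R1 = 1499; m = 3; remainder = value at the root: 3*(3)^3 - 5*(3)^2 + 8 = (81) + (-45) + (8) = 44; answer 44
Step 3: R2 = 44; w = 19; cross terms: (-21*19 - 19*-31)=190, (19*16 - -21*19)=703, (-21*-31 - -21*16)=987; twice the area = |1880| = 1880; area = 940; answer 940

940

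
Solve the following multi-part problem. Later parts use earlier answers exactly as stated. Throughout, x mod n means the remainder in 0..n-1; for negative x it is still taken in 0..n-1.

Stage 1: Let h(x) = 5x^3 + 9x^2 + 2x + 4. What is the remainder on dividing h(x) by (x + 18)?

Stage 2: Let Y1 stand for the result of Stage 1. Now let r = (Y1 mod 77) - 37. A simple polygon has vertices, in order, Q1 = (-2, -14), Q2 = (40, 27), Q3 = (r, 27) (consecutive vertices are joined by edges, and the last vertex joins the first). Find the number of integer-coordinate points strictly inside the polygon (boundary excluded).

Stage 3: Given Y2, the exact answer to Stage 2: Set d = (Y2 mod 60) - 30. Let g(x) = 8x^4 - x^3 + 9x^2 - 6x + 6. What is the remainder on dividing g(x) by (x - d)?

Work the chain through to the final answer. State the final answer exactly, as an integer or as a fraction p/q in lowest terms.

81966

Stage 1: remainder = value at the root: 5*(-18)^3 + 9*(-18)^2 + 2*(-18)^1 + 4 = (-29160) + (2916) + (-36) + (4) = -26276; answer -26276
Stage 2: Y1 = -26276; r = 21; cross terms: (-2*27 - 40*-14)=506, (40*27 - 21*27)=513, (21*-14 - -2*27)=-240; twice the area = |779| = 779; area = 779/2; boundary points = 1 + 19 + 1 = 21; strictly interior points = area - boundary/2 + 1 = 380; answer 380
Stage 3: Y2 = 380; d = -10; remainder = value at the root: 8*(-10)^4 - 1*(-10)^3 + 9*(-10)^2 - 6*(-10)^1 + 6 = (80000) + (1000) + (900) + (60) + (6) = 81966; answer 81966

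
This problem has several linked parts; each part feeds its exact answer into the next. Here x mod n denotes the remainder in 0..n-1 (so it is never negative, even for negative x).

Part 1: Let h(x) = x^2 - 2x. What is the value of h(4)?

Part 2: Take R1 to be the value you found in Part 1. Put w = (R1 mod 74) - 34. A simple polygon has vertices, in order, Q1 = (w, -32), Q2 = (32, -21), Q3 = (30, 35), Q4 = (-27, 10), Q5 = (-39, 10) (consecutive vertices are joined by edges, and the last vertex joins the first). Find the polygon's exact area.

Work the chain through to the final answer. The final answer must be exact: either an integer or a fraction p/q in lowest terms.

Part 1: 1*(4)^2 - 2*(4)^1 = (16) + (-8) = 8; answer 8
Part 2: R1 = 8; w = -26; cross terms: (-26*-21 - 32*-32)=1570, (32*35 - 30*-21)=1750, (30*10 - -27*35)=1245, (-27*10 - -39*10)=120, (-39*-32 - -26*10)=1508; twice the area = |6193| = 6193; area = 6193/2; answer 6193/2

6193/2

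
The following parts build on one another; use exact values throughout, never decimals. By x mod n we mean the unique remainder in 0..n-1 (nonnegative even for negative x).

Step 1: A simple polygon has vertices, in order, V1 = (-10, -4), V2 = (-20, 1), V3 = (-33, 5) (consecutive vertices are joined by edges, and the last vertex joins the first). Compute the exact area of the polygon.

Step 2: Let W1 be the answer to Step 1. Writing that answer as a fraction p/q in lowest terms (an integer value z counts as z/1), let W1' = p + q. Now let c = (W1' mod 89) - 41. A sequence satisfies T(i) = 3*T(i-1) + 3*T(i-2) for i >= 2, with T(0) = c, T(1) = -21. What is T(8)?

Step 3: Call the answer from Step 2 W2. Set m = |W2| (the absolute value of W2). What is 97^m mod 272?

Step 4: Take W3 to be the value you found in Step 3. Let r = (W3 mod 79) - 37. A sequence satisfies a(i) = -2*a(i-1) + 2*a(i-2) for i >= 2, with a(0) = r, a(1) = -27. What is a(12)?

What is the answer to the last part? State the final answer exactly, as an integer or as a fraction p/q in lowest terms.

Step 1: cross terms: (-10*1 - -20*-4)=-90, (-20*5 - -33*1)=-67, (-33*-4 - -10*5)=182; twice the area = |25| = 25; area = 25/2; answer 25/2
Step 2: W1 = 25/2; threaded value p + q = 27; c = -14; T(2) = 3*(-21) + 3*(-14) = -105; iterating: T(2)=-105, T(3)=-378, T(4)=-1449, T(5)=-5481, T(6)=-20790, T(7)=-78813, T(8)=-298809; answer -298809
Step 3: W2 = -298809; m = 298809; squarings mod 272: 97^1=97, 97^2=161, 97^4=81, 97^8=33, 97^16=1, 97^32=1, 97^64=1, 97^128=1, 97^256=1, 97^512=1, 97^1024=1, 97^2048=1, 97^4096=1, 97^8192=1, 97^16384=1, 97^32768=1, 97^65536=1, 97^131072=1, 97^262144=1; 97^298809 = 97^1 * 97^8 * 97^16 * 97^32 * 97^256 * 97^512 * 97^1024 * 97^2048 * 97^32768 * 97^262144 = 209 (mod 272); answer 209
Step 4: W3 = 209; r = 14; a(2) = -2*(-27) + 2*(14) = 82; iterating: a(2)=82, a(3)=-218, a(4)=600, a(5)=-1636, a(6)=4472, a(7)=-12216, a(8)=33376, a(9)=-91184, a(10)=249120, a(11)=-680608, a(12)=1859456; answer 1859456

1859456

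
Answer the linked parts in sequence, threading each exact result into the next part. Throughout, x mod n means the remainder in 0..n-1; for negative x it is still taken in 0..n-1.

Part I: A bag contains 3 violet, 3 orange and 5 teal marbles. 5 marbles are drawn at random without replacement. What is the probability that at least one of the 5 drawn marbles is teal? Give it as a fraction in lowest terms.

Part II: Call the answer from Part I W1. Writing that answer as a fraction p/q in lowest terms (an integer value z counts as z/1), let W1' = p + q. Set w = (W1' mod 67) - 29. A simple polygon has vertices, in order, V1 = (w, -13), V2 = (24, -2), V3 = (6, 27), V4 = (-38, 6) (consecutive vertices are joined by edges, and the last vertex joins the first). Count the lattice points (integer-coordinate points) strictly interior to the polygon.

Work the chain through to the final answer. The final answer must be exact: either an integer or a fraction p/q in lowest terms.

Part I: total draws C(11,5) = 462; complement C(6,5) = 6; favorable 462 - 6 = 456; P = 76/77; answer 76/77
Part II: W1 = 76/77; threaded value p + q = 153; w = -10; cross terms: (-10*-2 - 24*-13)=332, (24*27 - 6*-2)=660, (6*6 - -38*27)=1062, (-38*-13 - -10*6)=554; twice the area = |2608| = 2608; area = 1304; boundary points = 1 + 1 + 1 + 1 = 4; strictly interior points = area - boundary/2 + 1 = 1303; answer 1303

1303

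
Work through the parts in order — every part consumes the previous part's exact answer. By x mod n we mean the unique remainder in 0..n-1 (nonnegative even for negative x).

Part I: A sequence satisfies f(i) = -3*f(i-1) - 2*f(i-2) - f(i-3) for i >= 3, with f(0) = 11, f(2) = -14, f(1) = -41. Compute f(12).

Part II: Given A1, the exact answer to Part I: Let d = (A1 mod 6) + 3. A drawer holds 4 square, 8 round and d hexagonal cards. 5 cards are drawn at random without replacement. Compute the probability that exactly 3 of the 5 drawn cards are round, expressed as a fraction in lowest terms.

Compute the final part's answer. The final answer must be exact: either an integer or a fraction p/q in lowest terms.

72/221

Part I: f(3) = -3*(-14) - 2*(-41) - 1*(11) = 113; iterating: f(3)=113, f(4)=-270, f(5)=598, f(6)=-1367, f(7)=3175, f(8)=-7389, f(9)=17184, f(10)=-39949, f(11)=92868, f(12)=-215890; answer -215890
Part II: A1 = -215890; d = 5; total draws C(17,5) = 6188; favorable C(8,3)*C(9,2) = 2016; P = 72/221; answer 72/221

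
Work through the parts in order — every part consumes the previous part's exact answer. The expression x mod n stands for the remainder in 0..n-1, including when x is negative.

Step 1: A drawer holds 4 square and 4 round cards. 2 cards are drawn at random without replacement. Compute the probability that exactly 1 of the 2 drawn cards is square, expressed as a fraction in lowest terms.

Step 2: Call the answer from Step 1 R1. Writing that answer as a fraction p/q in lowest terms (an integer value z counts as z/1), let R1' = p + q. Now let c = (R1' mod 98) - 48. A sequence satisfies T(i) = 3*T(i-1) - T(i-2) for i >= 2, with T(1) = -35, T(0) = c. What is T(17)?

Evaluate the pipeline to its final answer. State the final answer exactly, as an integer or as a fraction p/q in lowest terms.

-119003612

Step 1: total draws C(8,2) = 28; favorable C(4,1)*C(4,1) = 16; P = 4/7; answer 4/7
Step 2: R1 = 4/7; threaded value p + q = 11; c = -37; T(2) = 3*(-35) - 1*(-37) = -68; iterating: T(2)=-68, T(3)=-169, T(4)=-439, T(5)=-1148, T(6)=-3005, T(7)=-7867, T(8)=-20596, T(9)=-53921, T(10)=-141167, T(11)=-369580, T(12)=-967573, T(13)=-2533139, T(14)=-6631844, T(15)=-17362393, T(16)=-45455335, T(17)=-119003612; answer -119003612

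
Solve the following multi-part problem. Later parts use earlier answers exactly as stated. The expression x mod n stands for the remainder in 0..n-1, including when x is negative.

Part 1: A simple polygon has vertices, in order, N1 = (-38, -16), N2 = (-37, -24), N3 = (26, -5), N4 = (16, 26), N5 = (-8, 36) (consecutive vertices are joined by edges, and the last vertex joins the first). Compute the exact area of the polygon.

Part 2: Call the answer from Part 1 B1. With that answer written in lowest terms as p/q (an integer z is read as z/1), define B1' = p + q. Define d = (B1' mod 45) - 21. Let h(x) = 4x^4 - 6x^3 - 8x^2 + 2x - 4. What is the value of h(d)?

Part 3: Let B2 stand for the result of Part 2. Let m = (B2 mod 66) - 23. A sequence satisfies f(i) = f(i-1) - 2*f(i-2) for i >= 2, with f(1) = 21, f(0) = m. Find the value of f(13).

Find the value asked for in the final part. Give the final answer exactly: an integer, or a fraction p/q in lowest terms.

Part 1: cross terms: (-38*-24 - -37*-16)=320, (-37*-5 - 26*-24)=809, (26*26 - 16*-5)=756, (16*36 - -8*26)=784, (-8*-16 - -38*36)=1496; twice the area = |4165| = 4165; area = 4165/2; answer 4165/2
Part 2: B1 = 4165/2; threaded value p + q = 4167; d = 6; 4*(6)^4 - 6*(6)^3 - 8*(6)^2 + 2*(6)^1 - 4 = (5184) + (-1296) + (-288) + (12) + (-4) = 3608; answer 3608
Part 3: B2 = 3608; m = 21; f(2) = 1*(21) - 2*(21) = -21; iterating: f(2)=-21, f(3)=-63, f(4)=-21, f(5)=105, f(6)=147, f(7)=-63, f(8)=-357, f(9)=-231, f(10)=483, f(11)=945, f(12)=-21, f(13)=-1911; answer -1911

-1911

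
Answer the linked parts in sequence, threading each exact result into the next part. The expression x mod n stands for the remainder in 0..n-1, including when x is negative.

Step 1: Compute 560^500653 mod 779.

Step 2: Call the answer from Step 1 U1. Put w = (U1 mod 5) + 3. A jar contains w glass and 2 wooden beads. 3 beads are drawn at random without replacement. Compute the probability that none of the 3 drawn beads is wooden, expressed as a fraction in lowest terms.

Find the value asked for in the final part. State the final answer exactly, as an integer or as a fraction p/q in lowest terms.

Step 1: squarings mod 779: 560^1=560, 560^2=442, 560^4=614, 560^8=739, 560^16=42, 560^32=206, 560^64=370, 560^128=575, 560^256=329, 560^512=739, 560^1024=42, 560^2048=206, 560^4096=370, 560^8192=575, 560^16384=329, 560^32768=739, 560^65536=42, 560^131072=206, 560^262144=370; 560^500653 = 560^1 * 560^4 * 560^8 * 560^32 * 560^128 * 560^256 * 560^512 * 560^8192 * 560^32768 * 560^65536 * 560^131072 * 560^262144 = 465 (mod 779); answer 465
Step 2: U1 = 465; w = 3; total draws C(5,3) = 10; favorable C(3,3) = 1; P = 1/10; answer 1/10

1/10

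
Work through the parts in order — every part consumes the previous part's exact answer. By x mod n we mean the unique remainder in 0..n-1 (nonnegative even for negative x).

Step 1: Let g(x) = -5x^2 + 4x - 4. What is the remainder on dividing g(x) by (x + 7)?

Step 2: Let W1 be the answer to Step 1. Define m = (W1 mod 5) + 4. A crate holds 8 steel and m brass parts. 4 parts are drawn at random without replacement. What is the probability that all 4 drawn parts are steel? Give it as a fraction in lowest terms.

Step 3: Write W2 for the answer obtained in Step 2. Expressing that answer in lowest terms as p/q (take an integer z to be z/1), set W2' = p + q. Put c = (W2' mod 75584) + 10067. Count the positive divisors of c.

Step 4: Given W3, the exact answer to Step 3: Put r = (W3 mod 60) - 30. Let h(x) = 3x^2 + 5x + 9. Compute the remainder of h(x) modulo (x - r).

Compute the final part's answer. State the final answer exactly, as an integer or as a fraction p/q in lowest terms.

381

Step 1: remainder = value at the root: -5*(-7)^2 + 4*(-7)^1 - 4 = (-245) + (-28) + (-4) = -277; answer -277
Step 2: W1 = -277; m = 7; total draws C(15,4) = 1365; favorable C(8,4) = 70; P = 2/39; answer 2/39
Step 3: W2 = 2/39; threaded value p + q = 41; c = 10108; 10108 = 2^2 * 7 * 19^2; number of divisors = (2+1) * (1+1) * (2+1) = 18; answer 18
Step 4: W3 = 18; r = -12; remainder = value at the root: 3*(-12)^2 + 5*(-12)^1 + 9 = (432) + (-60) + (9) = 381; answer 381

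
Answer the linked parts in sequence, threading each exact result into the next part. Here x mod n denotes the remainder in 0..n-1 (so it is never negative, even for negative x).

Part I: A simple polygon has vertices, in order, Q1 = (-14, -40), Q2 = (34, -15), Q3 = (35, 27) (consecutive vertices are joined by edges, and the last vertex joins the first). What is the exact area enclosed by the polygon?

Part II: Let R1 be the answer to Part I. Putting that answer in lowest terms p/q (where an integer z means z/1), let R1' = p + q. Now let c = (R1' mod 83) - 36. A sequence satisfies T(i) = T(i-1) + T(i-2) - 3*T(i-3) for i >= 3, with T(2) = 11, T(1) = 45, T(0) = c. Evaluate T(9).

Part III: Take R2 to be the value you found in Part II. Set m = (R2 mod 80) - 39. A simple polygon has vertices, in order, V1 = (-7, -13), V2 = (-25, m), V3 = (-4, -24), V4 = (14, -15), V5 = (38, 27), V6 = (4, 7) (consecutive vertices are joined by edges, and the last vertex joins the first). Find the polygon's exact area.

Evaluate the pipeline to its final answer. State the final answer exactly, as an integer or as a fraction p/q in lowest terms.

926

Part I: cross terms: (-14*-15 - 34*-40)=1570, (34*27 - 35*-15)=1443, (35*-40 - -14*27)=-1022; twice the area = |1991| = 1991; area = 1991/2; answer 1991/2
Part II: R1 = 1991/2; threaded value p + q = 1993; c = -35; T(3) = 1*(11) + 1*(45) - 3*(-35) = 161; iterating: T(3)=161, T(4)=37, T(5)=165, T(6)=-281, T(7)=-227, T(8)=-1003, T(9)=-387; answer -387
Part III: R2 = -387; m = -26; cross terms: (-7*-26 - -25*-13)=-143, (-25*-24 - -4*-26)=496, (-4*-15 - 14*-24)=396, (14*27 - 38*-15)=948, (38*7 - 4*27)=158, (4*-13 - -7*7)=-3; twice the area = |1852| = 1852; area = 926; answer 926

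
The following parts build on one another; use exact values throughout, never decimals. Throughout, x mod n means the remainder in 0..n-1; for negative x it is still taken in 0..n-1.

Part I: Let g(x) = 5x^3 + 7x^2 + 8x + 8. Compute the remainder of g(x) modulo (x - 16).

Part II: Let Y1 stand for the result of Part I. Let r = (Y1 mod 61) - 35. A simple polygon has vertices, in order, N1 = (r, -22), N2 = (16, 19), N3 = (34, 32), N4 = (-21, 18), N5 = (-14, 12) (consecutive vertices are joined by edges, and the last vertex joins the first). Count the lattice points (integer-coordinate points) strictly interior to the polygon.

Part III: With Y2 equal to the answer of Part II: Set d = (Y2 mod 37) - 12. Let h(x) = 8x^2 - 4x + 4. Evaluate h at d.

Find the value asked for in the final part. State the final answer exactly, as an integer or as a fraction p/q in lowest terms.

Part I: remainder = value at the root: 5*(16)^3 + 7*(16)^2 + 8*(16)^1 + 8 = (20480) + (1792) + (128) + (8) = 22408; answer 22408
Part II: Y1 = 22408; r = -14; cross terms: (-14*19 - 16*-22)=86, (16*32 - 34*19)=-134, (34*18 - -21*32)=1284, (-21*12 - -14*18)=0, (-14*-22 - -14*12)=476; twice the area = |1712| = 1712; area = 856; boundary points = 1 + 1 + 1 + 1 + 34 = 38; strictly interior points = area - boundary/2 + 1 = 838; answer 838
Part III: Y2 = 838; d = 12; 8*(12)^2 - 4*(12)^1 + 4 = (1152) + (-48) + (4) = 1108; answer 1108

1108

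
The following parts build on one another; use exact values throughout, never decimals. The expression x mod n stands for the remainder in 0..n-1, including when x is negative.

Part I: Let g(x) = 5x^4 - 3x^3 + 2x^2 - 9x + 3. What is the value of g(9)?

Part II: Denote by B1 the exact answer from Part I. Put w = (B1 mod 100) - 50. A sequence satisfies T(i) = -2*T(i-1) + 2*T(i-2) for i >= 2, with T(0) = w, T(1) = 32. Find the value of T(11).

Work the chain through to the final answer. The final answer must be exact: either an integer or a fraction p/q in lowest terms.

1226752

Part I: 5*(9)^4 - 3*(9)^3 + 2*(9)^2 - 9*(9)^1 + 3 = (32805) + (-2187) + (162) + (-81) + (3) = 30702; answer 30702
Part II: B1 = 30702; w = -48; T(2) = -2*(32) + 2*(-48) = -160; iterating: T(2)=-160, T(3)=384, T(4)=-1088, T(5)=2944, T(6)=-8064, T(7)=22016, T(8)=-60160, T(9)=164352, T(10)=-449024, T(11)=1226752; answer 1226752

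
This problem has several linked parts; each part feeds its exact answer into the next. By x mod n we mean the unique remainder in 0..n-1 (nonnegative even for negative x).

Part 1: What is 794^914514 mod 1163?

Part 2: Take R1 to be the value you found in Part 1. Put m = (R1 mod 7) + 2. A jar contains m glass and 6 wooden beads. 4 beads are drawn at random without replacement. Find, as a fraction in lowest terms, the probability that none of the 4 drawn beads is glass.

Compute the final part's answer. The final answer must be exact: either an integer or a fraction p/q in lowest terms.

Part 1: squarings mod 1163: 794^1=794, 794^2=90, 794^4=1122, 794^8=518, 794^16=834, 794^32=82, 794^64=909, 794^128=551, 794^256=58, 794^512=1038, 794^1024=506, 794^2048=176, 794^4096=738, 794^8192=360, 794^16384=507, 794^32768=26, 794^65536=676, 794^131072=1080, 794^262144=1074, 794^524288=943; 794^914514 = 794^2 * 794^16 * 794^64 * 794^1024 * 794^4096 * 794^8192 * 794^16384 * 794^32768 * 794^65536 * 794^262144 * 794^524288 = 696 (mod 1163); answer 696
Part 2: R1 = 696; m = 5; total draws C(11,4) = 330; favorable C(6,4) = 15; P = 1/22; answer 1/22

1/22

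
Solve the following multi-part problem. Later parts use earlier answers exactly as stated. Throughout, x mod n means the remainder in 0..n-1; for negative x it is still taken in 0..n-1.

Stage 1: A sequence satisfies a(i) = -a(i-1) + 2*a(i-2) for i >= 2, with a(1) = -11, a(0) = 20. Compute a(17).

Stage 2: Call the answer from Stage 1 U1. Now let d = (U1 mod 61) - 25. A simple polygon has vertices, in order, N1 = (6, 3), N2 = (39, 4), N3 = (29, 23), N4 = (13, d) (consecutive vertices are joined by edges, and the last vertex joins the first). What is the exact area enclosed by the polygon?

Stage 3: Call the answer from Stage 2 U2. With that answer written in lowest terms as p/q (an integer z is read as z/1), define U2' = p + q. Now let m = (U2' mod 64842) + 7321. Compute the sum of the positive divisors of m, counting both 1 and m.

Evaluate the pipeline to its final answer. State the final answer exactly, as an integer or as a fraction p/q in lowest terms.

Stage 1: a(2) = -1*(-11) + 2*(20) = 51; iterating: a(2)=51, a(3)=-73, a(4)=175, a(5)=-321, a(6)=671, a(7)=-1313, a(8)=2655, a(9)=-5281, a(10)=10591, a(11)=-21153, a(12)=42335, a(13)=-84641, a(14)=169311, a(15)=-338593, a(16)=677215, a(17)=-1354401; answer -1354401
Stage 2: U1 = -1354401; d = 18; cross terms: (6*4 - 39*3)=-93, (39*23 - 29*4)=781, (29*18 - 13*23)=223, (13*3 - 6*18)=-69; twice the area = |842| = 842; area = 421; answer 421
Stage 3: U2 = 421; threaded value p + q = 422; m = 7743; 7743 = 3 * 29 * 89; sigma = (1 + 3) * (1 + 29) * (1 + 89) = 4 * 30 * 90 = 10800; answer 10800

10800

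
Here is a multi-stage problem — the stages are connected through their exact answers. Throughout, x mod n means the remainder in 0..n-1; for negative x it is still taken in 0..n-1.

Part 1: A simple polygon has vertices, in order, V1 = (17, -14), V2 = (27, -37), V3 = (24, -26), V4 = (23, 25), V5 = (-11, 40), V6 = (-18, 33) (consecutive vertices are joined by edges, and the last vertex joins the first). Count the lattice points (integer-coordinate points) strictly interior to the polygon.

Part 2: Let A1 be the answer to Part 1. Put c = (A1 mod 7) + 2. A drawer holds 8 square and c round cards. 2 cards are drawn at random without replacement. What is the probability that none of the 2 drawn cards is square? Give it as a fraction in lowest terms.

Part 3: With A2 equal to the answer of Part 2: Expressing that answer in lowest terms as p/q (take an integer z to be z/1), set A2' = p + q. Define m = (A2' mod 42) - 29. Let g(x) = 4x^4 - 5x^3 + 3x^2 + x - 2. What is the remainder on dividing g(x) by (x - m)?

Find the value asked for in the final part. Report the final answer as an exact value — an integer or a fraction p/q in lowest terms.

1642473

Part 1: cross terms: (17*-37 - 27*-14)=-251, (27*-26 - 24*-37)=186, (24*25 - 23*-26)=1198, (23*40 - -11*25)=1195, (-11*33 - -18*40)=357, (-18*-14 - 17*33)=-309; twice the area = |2376| = 2376; area = 1188; boundary points = 1 + 1 + 1 + 1 + 7 + 1 = 12; strictly interior points = area - boundary/2 + 1 = 1183; answer 1183
Part 2: A1 = 1183; c = 2; total draws C(10,2) = 45; favorable C(2,2) = 1; P = 1/45; answer 1/45
Part 3: A2 = 1/45; threaded value p + q = 46; m = -25; remainder = value at the root: 4*(-25)^4 - 5*(-25)^3 + 3*(-25)^2 + 1*(-25)^1 - 2 = (1562500) + (78125) + (1875) + (-25) + (-2) = 1642473; answer 1642473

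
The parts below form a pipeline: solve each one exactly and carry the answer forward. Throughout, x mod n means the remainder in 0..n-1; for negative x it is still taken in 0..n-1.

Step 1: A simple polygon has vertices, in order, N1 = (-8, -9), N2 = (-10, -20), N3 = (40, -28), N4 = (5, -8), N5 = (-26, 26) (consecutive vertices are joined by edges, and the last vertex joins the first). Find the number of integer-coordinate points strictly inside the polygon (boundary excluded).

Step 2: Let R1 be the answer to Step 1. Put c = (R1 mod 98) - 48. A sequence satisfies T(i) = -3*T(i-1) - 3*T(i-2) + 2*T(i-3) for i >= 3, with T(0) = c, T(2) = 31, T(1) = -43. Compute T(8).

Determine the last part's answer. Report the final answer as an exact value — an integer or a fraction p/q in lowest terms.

Step 1: cross terms: (-8*-20 - -10*-9)=70, (-10*-28 - 40*-20)=1080, (40*-8 - 5*-28)=-180, (5*26 - -26*-8)=-78, (-26*-9 - -8*26)=442; twice the area = |1334| = 1334; area = 667; boundary points = 1 + 2 + 5 + 1 + 1 = 10; strictly interior points = area - boundary/2 + 1 = 663; answer 663
Step 2: R1 = 663; c = 27; T(3) = -3*(31) - 3*(-43) + 2*(27) = 90; iterating: T(3)=90, T(4)=-449, T(5)=1139, T(6)=-1890, T(7)=1355, T(8)=3883; answer 3883

3883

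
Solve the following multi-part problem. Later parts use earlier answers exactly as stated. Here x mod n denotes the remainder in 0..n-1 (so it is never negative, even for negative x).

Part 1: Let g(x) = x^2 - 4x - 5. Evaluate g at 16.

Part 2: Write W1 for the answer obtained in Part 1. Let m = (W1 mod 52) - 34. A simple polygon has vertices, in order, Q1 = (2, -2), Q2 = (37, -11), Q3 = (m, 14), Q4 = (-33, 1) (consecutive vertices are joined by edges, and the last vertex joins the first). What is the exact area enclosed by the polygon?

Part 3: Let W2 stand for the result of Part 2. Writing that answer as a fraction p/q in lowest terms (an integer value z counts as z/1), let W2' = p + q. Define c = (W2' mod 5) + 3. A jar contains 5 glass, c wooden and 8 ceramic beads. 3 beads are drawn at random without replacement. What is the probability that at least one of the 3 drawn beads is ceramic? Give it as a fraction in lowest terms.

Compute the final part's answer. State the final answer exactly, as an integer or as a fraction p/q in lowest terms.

149/170

Part 1: 1*(16)^2 - 4*(16)^1 - 5 = (256) + (-64) + (-5) = 187; answer 187
Part 2: W1 = 187; m = -3; cross terms: (2*-11 - 37*-2)=52, (37*14 - -3*-11)=485, (-3*1 - -33*14)=459, (-33*-2 - 2*1)=64; twice the area = |1060| = 1060; area = 530; answer 530
Part 3: W2 = 530; threaded value p + q = 531; c = 4; total draws C(17,3) = 680; complement C(9,3) = 84; favorable 680 - 84 = 596; P = 149/170; answer 149/170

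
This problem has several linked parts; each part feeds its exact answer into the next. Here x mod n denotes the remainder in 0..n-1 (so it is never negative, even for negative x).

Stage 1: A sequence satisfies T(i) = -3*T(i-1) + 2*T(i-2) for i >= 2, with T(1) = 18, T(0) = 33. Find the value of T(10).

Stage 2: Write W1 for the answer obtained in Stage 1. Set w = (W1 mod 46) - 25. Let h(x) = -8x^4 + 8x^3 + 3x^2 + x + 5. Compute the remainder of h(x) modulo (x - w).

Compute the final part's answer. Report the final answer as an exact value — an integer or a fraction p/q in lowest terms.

Stage 1: T(2) = -3*(18) + 2*(33) = 12; iterating: T(2)=12, T(3)=0, T(4)=24, T(5)=-72, T(6)=264, T(7)=-936, T(8)=3336, T(9)=-11880, T(10)=42312; answer 42312
Stage 2: W1 = 42312; w = 13; remainder = value at the root: -8*(13)^4 + 8*(13)^3 + 3*(13)^2 + 1*(13)^1 + 5 = (-228488) + (17576) + (507) + (13) + (5) = -210387; answer -210387

-210387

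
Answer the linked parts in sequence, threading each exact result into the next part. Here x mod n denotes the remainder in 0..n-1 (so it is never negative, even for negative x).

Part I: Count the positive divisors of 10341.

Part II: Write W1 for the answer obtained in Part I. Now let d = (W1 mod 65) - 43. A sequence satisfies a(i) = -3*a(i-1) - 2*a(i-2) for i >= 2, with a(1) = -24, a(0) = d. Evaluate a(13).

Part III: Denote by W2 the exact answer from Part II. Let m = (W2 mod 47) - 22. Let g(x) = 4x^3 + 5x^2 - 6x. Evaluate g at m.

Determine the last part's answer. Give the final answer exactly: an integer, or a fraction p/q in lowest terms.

0

Part I: 10341 = 3^3 * 383; number of divisors = (3+1) * (1+1) = 8; answer 8
Part II: W1 = 8; d = -35; a(2) = -3*(-24) - 2*(-35) = 142; iterating: a(2)=142, a(3)=-378, a(4)=850, a(5)=-1794, a(6)=3682, a(7)=-7458, a(8)=15010, a(9)=-30114, a(10)=60322, a(11)=-120738, a(12)=241570, a(13)=-483234; answer -483234
Part III: W2 = -483234; m = -2; 4*(-2)^3 + 5*(-2)^2 - 6*(-2)^1 = (-32) + (20) + (12) = 0; answer 0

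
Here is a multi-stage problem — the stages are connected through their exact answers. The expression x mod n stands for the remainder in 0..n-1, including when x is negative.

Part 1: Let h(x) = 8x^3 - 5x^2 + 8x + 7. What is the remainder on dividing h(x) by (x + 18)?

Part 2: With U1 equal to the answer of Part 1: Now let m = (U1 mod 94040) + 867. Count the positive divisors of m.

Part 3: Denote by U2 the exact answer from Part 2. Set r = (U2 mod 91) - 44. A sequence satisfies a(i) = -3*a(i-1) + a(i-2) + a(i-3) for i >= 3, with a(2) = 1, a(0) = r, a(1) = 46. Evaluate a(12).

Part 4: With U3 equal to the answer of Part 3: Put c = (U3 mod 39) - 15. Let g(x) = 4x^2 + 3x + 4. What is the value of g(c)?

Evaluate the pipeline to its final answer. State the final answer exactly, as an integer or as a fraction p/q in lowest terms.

56

Part 1: remainder = value at the root: 8*(-18)^3 - 5*(-18)^2 + 8*(-18)^1 + 7 = (-46656) + (-1620) + (-144) + (7) = -48413; answer -48413
Part 2: U1 = -48413; m = 46494; 46494 = 2 * 3^4 * 7 * 41; number of divisors = (1+1) * (4+1) * (1+1) * (1+1) = 40; answer 40
Part 3: U2 = 40; r = -4; a(3) = -3*(1) + 1*(46) + 1*(-4) = 39; iterating: a(3)=39, a(4)=-70, a(5)=250, a(6)=-781, a(7)=2523, a(8)=-8100, a(9)=26042, a(10)=-83703, a(11)=269051, a(12)=-864814; answer -864814
Part 4: U3 = -864814; c = -4; 4*(-4)^2 + 3*(-4)^1 + 4 = (64) + (-12) + (4) = 56; answer 56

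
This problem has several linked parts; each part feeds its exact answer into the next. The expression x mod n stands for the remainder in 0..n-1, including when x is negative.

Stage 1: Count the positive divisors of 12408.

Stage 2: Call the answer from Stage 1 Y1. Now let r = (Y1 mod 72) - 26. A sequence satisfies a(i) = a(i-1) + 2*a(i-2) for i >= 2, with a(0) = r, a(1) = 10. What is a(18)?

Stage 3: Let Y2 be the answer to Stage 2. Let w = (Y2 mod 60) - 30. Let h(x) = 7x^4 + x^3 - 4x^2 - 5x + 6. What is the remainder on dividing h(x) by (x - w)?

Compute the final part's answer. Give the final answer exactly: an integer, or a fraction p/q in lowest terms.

146250

Stage 1: 12408 = 2^3 * 3 * 11 * 47; number of divisors = (3+1) * (1+1) * (1+1) * (1+1) = 32; answer 32
Stage 2: Y1 = 32; r = 6; a(2) = 1*(10) + 2*(6) = 22; iterating: a(2)=22, a(3)=42, a(4)=86, a(5)=170, a(6)=342, a(7)=682, a(8)=1366, a(9)=2730, a(10)=5462, a(11)=10922, a(12)=21846, a(13)=43690, a(14)=87382, a(15)=174762, a(16)=349526, a(17)=699050, a(18)=1398102; answer 1398102
Stage 3: Y2 = 1398102; w = 12; remainder = value at the root: 7*(12)^4 + 1*(12)^3 - 4*(12)^2 - 5*(12)^1 + 6 = (145152) + (1728) + (-576) + (-60) + (6) = 146250; answer 146250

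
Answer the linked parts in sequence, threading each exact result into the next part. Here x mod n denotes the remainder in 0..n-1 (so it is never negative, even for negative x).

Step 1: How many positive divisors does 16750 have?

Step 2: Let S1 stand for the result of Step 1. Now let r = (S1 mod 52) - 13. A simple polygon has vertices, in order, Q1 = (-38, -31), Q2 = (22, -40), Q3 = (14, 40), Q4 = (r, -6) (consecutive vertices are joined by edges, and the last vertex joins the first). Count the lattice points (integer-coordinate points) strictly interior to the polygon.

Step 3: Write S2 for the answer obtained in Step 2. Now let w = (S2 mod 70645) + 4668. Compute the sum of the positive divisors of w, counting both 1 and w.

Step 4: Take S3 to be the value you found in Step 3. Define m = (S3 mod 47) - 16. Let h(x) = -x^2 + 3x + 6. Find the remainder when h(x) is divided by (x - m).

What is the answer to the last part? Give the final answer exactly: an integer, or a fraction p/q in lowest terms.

Step 1: 16750 = 2 * 5^3 * 67; number of divisors = (1+1) * (3+1) * (1+1) = 16; answer 16
Step 2: S1 = 16; r = 3; cross terms: (-38*-40 - 22*-31)=2202, (22*40 - 14*-40)=1440, (14*-6 - 3*40)=-204, (3*-31 - -38*-6)=-321; twice the area = |3117| = 3117; area = 3117/2; boundary points = 3 + 8 + 1 + 1 = 13; strictly interior points = area - boundary/2 + 1 = 1553; answer 1553
Step 3: S2 = 1553; w = 6221; 6221 is prime, so its only divisors are 1 and 6221; sigma = 1 + 6221 = 6222; answer 6222
Step 4: S3 = 6222; m = 2; remainder = value at the root: -1*(2)^2 + 3*(2)^1 + 6 = (-4) + (6) + (6) = 8; answer 8

8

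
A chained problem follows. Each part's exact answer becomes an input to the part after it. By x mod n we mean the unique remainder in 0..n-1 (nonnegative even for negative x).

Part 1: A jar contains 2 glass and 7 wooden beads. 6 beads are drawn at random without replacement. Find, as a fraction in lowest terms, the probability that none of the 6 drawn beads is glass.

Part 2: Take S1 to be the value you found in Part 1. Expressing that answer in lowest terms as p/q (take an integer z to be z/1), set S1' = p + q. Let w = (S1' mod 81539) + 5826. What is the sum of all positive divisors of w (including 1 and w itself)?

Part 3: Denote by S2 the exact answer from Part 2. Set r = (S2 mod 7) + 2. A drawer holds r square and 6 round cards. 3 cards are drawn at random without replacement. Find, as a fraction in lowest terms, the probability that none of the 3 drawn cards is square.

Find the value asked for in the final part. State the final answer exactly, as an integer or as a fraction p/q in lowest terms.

Part 1: total draws C(9,6) = 84; favorable C(7,6) = 7; P = 1/12; answer 1/12
Part 2: S1 = 1/12; threaded value p + q = 13; w = 5839; 5839 is prime, so its only divisors are 1 and 5839; sigma = 1 + 5839 = 5840; answer 5840
Part 3: S2 = 5840; r = 4; total draws C(10,3) = 120; favorable C(6,3) = 20; P = 1/6; answer 1/6

1/6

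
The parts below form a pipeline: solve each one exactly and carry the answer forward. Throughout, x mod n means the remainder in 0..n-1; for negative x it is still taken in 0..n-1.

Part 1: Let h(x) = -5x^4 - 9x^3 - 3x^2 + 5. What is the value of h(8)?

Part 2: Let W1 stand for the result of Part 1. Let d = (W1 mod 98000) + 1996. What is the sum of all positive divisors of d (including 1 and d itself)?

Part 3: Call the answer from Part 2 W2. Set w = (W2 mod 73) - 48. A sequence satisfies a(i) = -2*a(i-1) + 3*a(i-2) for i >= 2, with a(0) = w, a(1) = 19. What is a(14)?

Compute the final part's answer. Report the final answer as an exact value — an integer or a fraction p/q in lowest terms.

-8370182

Part 1: -5*(8)^4 - 9*(8)^3 - 3*(8)^2 + 5 = (-20480) + (-4608) + (-192) + (5) = -25275; answer -25275
Part 2: W1 = -25275; d = 74721; 74721 = 3 * 24907; sigma = (1 + 3) * (1 + 24907) = 4 * 24908 = 99632; answer 99632
Part 3: W2 = 99632; w = 12; a(2) = -2*(19) + 3*(12) = -2; iterating: a(2)=-2, a(3)=61, a(4)=-128, a(5)=439, a(6)=-1262, a(7)=3841, a(8)=-11468, a(9)=34459, a(10)=-103322, a(11)=310021, a(12)=-930008, a(13)=2790079, a(14)=-8370182; answer -8370182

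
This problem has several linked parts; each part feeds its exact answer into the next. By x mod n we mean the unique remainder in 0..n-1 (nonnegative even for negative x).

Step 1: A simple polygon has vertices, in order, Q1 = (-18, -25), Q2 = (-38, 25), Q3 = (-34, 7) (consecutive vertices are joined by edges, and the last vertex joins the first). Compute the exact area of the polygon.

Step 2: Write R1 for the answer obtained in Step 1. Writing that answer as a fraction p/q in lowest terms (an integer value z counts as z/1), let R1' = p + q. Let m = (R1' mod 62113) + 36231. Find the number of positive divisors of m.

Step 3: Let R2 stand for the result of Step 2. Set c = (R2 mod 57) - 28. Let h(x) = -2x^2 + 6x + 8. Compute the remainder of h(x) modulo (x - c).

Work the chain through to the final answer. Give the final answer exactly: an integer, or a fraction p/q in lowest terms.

0

Step 1: cross terms: (-18*25 - -38*-25)=-1400, (-38*7 - -34*25)=584, (-34*-25 - -18*7)=976; twice the area = |160| = 160; area = 80; answer 80
Step 2: R1 = 80; threaded value p + q = 81; m = 36312; 36312 = 2^3 * 3 * 17 * 89; number of divisors = (3+1) * (1+1) * (1+1) * (1+1) = 32; answer 32
Step 3: R2 = 32; c = 4; remainder = value at the root: -2*(4)^2 + 6*(4)^1 + 8 = (-32) + (24) + (8) = 0; answer 0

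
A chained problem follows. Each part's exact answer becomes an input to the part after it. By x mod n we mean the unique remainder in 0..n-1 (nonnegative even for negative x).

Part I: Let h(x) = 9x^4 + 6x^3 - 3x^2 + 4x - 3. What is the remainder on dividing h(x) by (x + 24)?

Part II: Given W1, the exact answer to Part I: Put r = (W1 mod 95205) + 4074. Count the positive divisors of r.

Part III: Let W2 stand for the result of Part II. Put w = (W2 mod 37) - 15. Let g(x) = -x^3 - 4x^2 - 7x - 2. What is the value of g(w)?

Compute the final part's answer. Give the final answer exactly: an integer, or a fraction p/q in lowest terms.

Part I: remainder = value at the root: 9*(-24)^4 + 6*(-24)^3 - 3*(-24)^2 + 4*(-24)^1 - 3 = (2985984) + (-82944) + (-1728) + (-96) + (-3) = 2901213; answer 2901213
Part II: W1 = 2901213; r = 49137; 49137 = 3 * 11 * 1489; number of divisors = (1+1) * (1+1) * (1+1) = 8; answer 8
Part III: W2 = 8; w = -7; -1*(-7)^3 - 4*(-7)^2 - 7*(-7)^1 - 2 = (343) + (-196) + (49) + (-2) = 194; answer 194

194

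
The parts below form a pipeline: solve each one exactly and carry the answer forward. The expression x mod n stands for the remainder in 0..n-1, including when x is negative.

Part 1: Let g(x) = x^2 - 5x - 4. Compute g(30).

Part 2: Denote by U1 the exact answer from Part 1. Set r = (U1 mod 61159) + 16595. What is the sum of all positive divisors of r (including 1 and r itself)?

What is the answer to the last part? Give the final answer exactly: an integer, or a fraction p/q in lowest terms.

Part 1: 1*(30)^2 - 5*(30)^1 - 4 = (900) + (-150) + (-4) = 746; answer 746
Part 2: U1 = 746; r = 17341; 17341 is prime, so its only divisors are 1 and 17341; sigma = 1 + 17341 = 17342; answer 17342

17342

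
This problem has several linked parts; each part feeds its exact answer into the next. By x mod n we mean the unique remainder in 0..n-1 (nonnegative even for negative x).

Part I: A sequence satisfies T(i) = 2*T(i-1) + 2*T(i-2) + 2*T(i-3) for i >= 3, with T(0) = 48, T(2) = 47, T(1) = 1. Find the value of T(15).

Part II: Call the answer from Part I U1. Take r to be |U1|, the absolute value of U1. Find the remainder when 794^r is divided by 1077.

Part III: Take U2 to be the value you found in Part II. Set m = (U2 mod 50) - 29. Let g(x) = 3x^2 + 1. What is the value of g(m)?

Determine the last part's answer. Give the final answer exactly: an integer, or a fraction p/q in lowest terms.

Part I: T(3) = 2*(47) + 2*(1) + 2*(48) = 192; iterating: T(3)=192, T(4)=480, T(5)=1438, T(6)=4220, T(7)=12276, T(8)=35868, T(9)=104728, T(10)=305744, T(11)=892680, T(12)=2606304, T(13)=7609456, T(14)=22216880, T(15)=64865280; answer 64865280
Part II: U1 = 64865280; r = 64865280; squarings mod 1077: 794^1=794, 794^2=391, 794^4=1024, 794^8=655, 794^16=379, 794^32=400, 794^64=604, 794^128=790, 794^256=517, 794^512=193, 794^1024=631, 794^2048=748, 794^4096=541, 794^8192=814, 794^16384=241, 794^32768=1000, 794^65536=544, 794^131072=838, 794^262144=40, 794^524288=523, 794^1048576=1048, 794^2097152=841, 794^4194304=769, 794^8388608=88, 794^16777216=205, 794^33554432=22; 794^64865280 = 794^1024 * 794^16384 * 794^32768 * 794^65536 * 794^262144 * 794^524288 * 794^1048576 * 794^4194304 * 794^8388608 * 794^16777216 * 794^33554432 = 769 (mod 1077); answer 769
Part III: U2 = 769; m = -10; 3*(-10)^2 + 1 = (300) + (1) = 301; answer 301

301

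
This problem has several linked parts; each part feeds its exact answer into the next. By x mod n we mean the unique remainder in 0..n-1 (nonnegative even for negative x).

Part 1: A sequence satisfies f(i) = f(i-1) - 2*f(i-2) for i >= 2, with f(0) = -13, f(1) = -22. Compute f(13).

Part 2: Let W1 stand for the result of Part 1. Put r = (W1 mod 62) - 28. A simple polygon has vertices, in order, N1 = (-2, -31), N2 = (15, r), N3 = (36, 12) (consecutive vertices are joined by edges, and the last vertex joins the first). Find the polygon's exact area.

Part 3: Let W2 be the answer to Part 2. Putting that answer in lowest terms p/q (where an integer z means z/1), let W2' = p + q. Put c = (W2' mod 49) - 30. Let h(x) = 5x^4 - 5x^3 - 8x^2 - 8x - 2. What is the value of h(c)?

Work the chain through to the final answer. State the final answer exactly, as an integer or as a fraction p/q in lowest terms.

17342

Part 1: f(2) = 1*(-22) - 2*(-13) = 4; iterating: f(2)=4, f(3)=48, f(4)=40, f(5)=-56, f(6)=-136, f(7)=-24, f(8)=248, f(9)=296, f(10)=-200, f(11)=-792, f(12)=-392, f(13)=1192; answer 1192
Part 2: W1 = 1192; r = -14; cross terms: (-2*-14 - 15*-31)=493, (15*12 - 36*-14)=684, (36*-31 - -2*12)=-1092; twice the area = |85| = 85; area = 85/2; answer 85/2
Part 3: W2 = 85/2; threaded value p + q = 87; c = 8; 5*(8)^4 - 5*(8)^3 - 8*(8)^2 - 8*(8)^1 - 2 = (20480) + (-2560) + (-512) + (-64) + (-2) = 17342; answer 17342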